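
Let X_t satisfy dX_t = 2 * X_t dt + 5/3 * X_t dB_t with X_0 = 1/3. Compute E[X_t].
E[X_t] = exp(2*t)/3

For GBM dX = mu X dt + sigma X dB with X_0 = x_0, apply Itô to Y = log X: dY = (mu - sigma^2/2) dt + sigma dB, so Y_t = log(x_0) + (mu - sigma^2/2) t + sigma B_t and hence X_t = x_0 * exp((mu - sigma^2/2) t + sigma B_t).
With mu = 2, sigma = 5/3, x_0 = 1/3, this gives:
  X_t = 1/3 * exp((11/18) * t + (5/3) * B_t).
Since sigma*B_t ~ Normal(0, sigma^2 t), E[exp(sigma*B_t)] = exp(sigma^2 t / 2); so E[X_t] = x_0 * exp((mu - sigma^2/2) t) * exp(sigma^2 t / 2) = x_0 * exp(mu t) = exp(2*t)/3.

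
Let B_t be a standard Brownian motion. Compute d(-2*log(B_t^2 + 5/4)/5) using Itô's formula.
d(-2*log(B_t^2 + 5/4)/5) = (8*(4*B_t^2 - 5)/(5*(4*B_t^2 + 5)^2)) dt + (-16*B_t/(20*B_t^2 + 25)) dB_t

Itô's formula for f(B_t) gives d f(B_t) = f'(B_t) dB_t + (1/2) f''(B_t) dt. Compute derivatives of f(x) = -2*log(x^2 + 5/4)/5:
  f'(x)  = -16*x/(20*x^2 + 25)
  f''(x) = 16*(4*x^2 - 5)/(5*(4*x^2 + 5)^2)
Substitute x = B_t and multiply the f'' term by 1/2:
  drift     = (1/2) * (16*(4*x^2 - 5)/(5*(4*x^2 + 5)^2)) evaluated at B_t = 8*(4*B_t^2 - 5)/(5*(4*B_t^2 + 5)^2)
  diffusion = (-16*x/(20*x^2 + 25)) evaluated at B_t = -16*B_t/(20*B_t^2 + 25)
Therefore d(-2*log(B_t^2 + 5/4)/5) = (8*(4*B_t^2 - 5)/(5*(4*B_t^2 + 5)^2)) dt + (-16*B_t/(20*B_t^2 + 25)) dB_t.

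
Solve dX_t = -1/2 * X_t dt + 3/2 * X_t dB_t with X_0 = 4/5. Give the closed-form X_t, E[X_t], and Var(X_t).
X_t = 4/5 * exp((-13/8) t + (3/2) B_t); E[X_t] = 4*exp(-t/2)/5; Var(X_t) = (16*exp(9*t/4) - 16)*exp(-t)/25

For GBM dX = mu X dt + sigma X dB with X_0 = x_0, apply Itô to Y = log X: dY = (mu - sigma^2/2) dt + sigma dB, so Y_t = log(x_0) + (mu - sigma^2/2) t + sigma B_t and hence X_t = x_0 * exp((mu - sigma^2/2) t + sigma B_t).
With mu = -1/2, sigma = 3/2, x_0 = 4/5, this gives:
  X_t = 4/5 * exp((-13/8) * t + (3/2) * B_t).
Since sigma*B_t ~ Normal(0, sigma^2 t), E[exp(sigma*B_t)] = exp(sigma^2 t / 2); so E[X_t] = x_0 * exp((mu - sigma^2/2) t) * exp(sigma^2 t / 2) = x_0 * exp(mu t) = 4*exp(-t/2)/5.
Var(X_t) = E[X_t^2] - (E[X_t])^2 = x_0^2 * exp(2 mu t) * (exp(sigma^2 t) - 1) = (16*exp(9*t/4) - 16)*exp(-t)/25.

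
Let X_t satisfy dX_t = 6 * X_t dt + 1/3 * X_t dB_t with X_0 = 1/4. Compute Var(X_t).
Var(X_t) = (exp(t/9) - 1)*exp(12*t)/16

For GBM dX = mu X dt + sigma X dB with X_0 = x_0, apply Itô to Y = log X: dY = (mu - sigma^2/2) dt + sigma dB, so Y_t = log(x_0) + (mu - sigma^2/2) t + sigma B_t and hence X_t = x_0 * exp((mu - sigma^2/2) t + sigma B_t).
With mu = 6, sigma = 1/3, x_0 = 1/4, this gives:
  X_t = 1/4 * exp((107/18) * t + (1/3) * B_t).
Since sigma*B_t ~ Normal(0, sigma^2 t), E[exp(sigma*B_t)] = exp(sigma^2 t / 2); so E[X_t] = x_0 * exp((mu - sigma^2/2) t) * exp(sigma^2 t / 2) = x_0 * exp(mu t) = exp(6*t)/4.
Var(X_t) = E[X_t^2] - (E[X_t])^2 = x_0^2 * exp(2 mu t) * (exp(sigma^2 t) - 1) = (exp(t/9) - 1)*exp(12*t)/16.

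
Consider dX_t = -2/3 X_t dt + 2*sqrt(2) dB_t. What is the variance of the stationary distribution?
lim Var(X_t) = 6

The OU SDE dX = -theta X dt + sigma dB admits the integrating factor exp(theta t): d(exp(theta t) X_t) = sigma exp(theta t) dB_t. Integrating from 0 to t gives X_t = x_0 * exp(-theta t) + sigma * int_0^t exp(-theta (t-s)) dB_s for any initial x_0. The Itô integral has variance (by the Itô isometry) sigma^2 * int_0^t exp(-2 theta (t - s)) ds = sigma^2 * (1 - exp(-2 theta t)) / (2 theta), independent of x_0.
With theta = 2/3, sigma = 2*sqrt(2):
  Var(X_t) = (2*sqrt(2))^2 * (1 - exp(-2*2/3 t)) / (2 * 2/3) = 6 - 6*exp(-4*t/3).
As t -> infinity, exp(-2*2/3 t) -> 0, so the stationary variance is sigma^2 / (2 theta) = 6.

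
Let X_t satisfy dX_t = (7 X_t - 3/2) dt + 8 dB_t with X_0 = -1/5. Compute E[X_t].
E[X_t] = 3/14 - 29*exp(7*t)/70

Taking expectations and using E[dB_t] = 0, the mean m(t) = E[X_t] satisfies the ODE m'(t) = a m(t) + b with m(0) = x_0. With a = 7, b = -3/2, x_0 = -1/5, the solution is
  m(t) = x_0 * exp(a t) + (b/a) * (exp(a t) - 1)
       = (-1/5) * exp(7 t) + ((-3/2)/7) * (exp(7 t) - 1)
       = 3/14 - 29*exp(7*t)/70.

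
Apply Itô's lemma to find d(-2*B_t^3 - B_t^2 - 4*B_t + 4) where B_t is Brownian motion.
d(-2*B_t^3 - B_t^2 - 4*B_t + 4) = (-6*B_t - 1) dt + (-6*B_t^2 - 2*B_t - 4) dB_t

Itô's formula for f(B_t) gives d f(B_t) = f'(B_t) dB_t + (1/2) f''(B_t) dt. Compute derivatives of f(x) = -2*x^3 - x^2 - 4*x + 4:
  f'(x)  = -6*x^2 - 2*x - 4
  f''(x) = -12*x - 2
Substitute x = B_t and multiply the f'' term by 1/2:
  drift     = (1/2) * (-12*x - 2) evaluated at B_t = -6*B_t - 1
  diffusion = (-6*x^2 - 2*x - 4) evaluated at B_t = -6*B_t^2 - 2*B_t - 4
Therefore d(-2*B_t^3 - B_t^2 - 4*B_t + 4) = (-6*B_t - 1) dt + (-6*B_t^2 - 2*B_t - 4) dB_t.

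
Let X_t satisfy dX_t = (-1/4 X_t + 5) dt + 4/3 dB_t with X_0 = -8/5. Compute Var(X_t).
Var(X_t) = 32/9 - 32*exp(-t/2)/9

The variance V(t) = Var(X_t) satisfies V'(t) = 2 a V(t) + c^2 with V(0) = 0 (drift coefficient is linear in X, diffusion is constant). With a = -1/4, c = 4/3, the solution is
  V(t) = (c^2 / (2 a)) * (exp(2 a t) - 1)
       = ((4/3)^2 / (2*(-1/4))) * (exp((-1/2) t) - 1)
       = 32/9 - 32*exp(-t/2)/9.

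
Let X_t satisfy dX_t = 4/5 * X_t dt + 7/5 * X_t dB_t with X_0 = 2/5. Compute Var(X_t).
Var(X_t) = 4*(exp(49*t/25) - 1)*exp(8*t/5)/25

For GBM dX = mu X dt + sigma X dB with X_0 = x_0, apply Itô to Y = log X: dY = (mu - sigma^2/2) dt + sigma dB, so Y_t = log(x_0) + (mu - sigma^2/2) t + sigma B_t and hence X_t = x_0 * exp((mu - sigma^2/2) t + sigma B_t).
With mu = 4/5, sigma = 7/5, x_0 = 2/5, this gives:
  X_t = 2/5 * exp((-9/50) * t + (7/5) * B_t).
Since sigma*B_t ~ Normal(0, sigma^2 t), E[exp(sigma*B_t)] = exp(sigma^2 t / 2); so E[X_t] = x_0 * exp((mu - sigma^2/2) t) * exp(sigma^2 t / 2) = x_0 * exp(mu t) = 2*exp(4*t/5)/5.
Var(X_t) = E[X_t^2] - (E[X_t])^2 = x_0^2 * exp(2 mu t) * (exp(sigma^2 t) - 1) = 4*(exp(49*t/25) - 1)*exp(8*t/5)/25.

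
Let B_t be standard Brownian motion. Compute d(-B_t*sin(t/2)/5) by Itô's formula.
d(-B_t*sin(t/2)/5) = (-B_t*cos(t/2)/10) dt + (-sin(t/2)/5) dB_t

Itô's formula for f(t, x): d f(t, B_t) = (f_t + (1/2) f_xx) dt + f_x dB_t. Compute partials of f(t, x) = -x*sin(t/2)/5:
  f_t(t,x)  = -x*cos(t/2)/10
  f_x(t,x)  = -sin(t/2)/5
  f_xx(t,x) = 0
Assemble drift = f_t + (1/2) f_xx = -x*cos(t/2)/10 and diffusion = f_x = -sin(t/2)/5. Substituting x = B_t:
  d(-B_t*sin(t/2)/5) = (-B_t*cos(t/2)/10) dt + (-sin(t/2)/5) dB_t.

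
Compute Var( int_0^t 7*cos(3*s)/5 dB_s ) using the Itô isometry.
Var = 49*t/50 + 49*sin(6*t)/300

The Itô integral of a deterministic integrand f(s) has mean 0 because each increment f(s) * (B_{s+ds} - B_s) has mean 0. By the Itô isometry:
  Var( int_0^t f(s) dB_s ) = E[ (int_0^t f(s) dB_s)^2 ] = int_0^t f(s)^2 ds.
Here f(s) = 7*cos(3*s)/5, so f(s)^2 = 49*cos(3*s)^2/25. Integrate:
  int_0^t (49*cos(3*s)^2/25) ds = 49*t/50 + 49*sin(6*t)/300.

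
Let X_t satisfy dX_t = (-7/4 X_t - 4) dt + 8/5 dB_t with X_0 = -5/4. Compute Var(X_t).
Var(X_t) = 128/175 - 128*exp(-7*t/2)/175

The variance V(t) = Var(X_t) satisfies V'(t) = 2 a V(t) + c^2 with V(0) = 0 (drift coefficient is linear in X, diffusion is constant). With a = -7/4, c = 8/5, the solution is
  V(t) = (c^2 / (2 a)) * (exp(2 a t) - 1)
       = ((8/5)^2 / (2*(-7/4))) * (exp((-7/2) t) - 1)
       = 128/175 - 128*exp(-7*t/2)/175.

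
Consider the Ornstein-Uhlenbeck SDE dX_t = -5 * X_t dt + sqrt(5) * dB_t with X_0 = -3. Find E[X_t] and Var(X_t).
E[X_t] = -3*exp(-5*t); Var(X_t) = 1/2 - exp(-10*t)/2

The OU SDE dX = -theta X dt + sigma dB admits the integrating factor exp(theta t): d(exp(theta t) X_t) = sigma exp(theta t) dB_t. Integrating from 0 to t:
  X_t = x_0 * exp(-theta t) + sigma * int_0^t exp(-theta (t-s)) dB_s.
The Itô integral has mean 0 and (by the Itô isometry) variance sigma^2 * int_0^t exp(-2 theta (t - s)) ds = sigma^2 * (1 - exp(-2 theta t)) / (2 theta).
With theta = 5, sigma = sqrt(5), x_0 = -3:
  E[X_t] = -3 * exp(-5 t) = -3*exp(-5*t)
  Var(X_t) = (sqrt(5))^2 * (1 - exp(-2*5 t)) / (2 * 5) = 1/2 - exp(-10*t)/2.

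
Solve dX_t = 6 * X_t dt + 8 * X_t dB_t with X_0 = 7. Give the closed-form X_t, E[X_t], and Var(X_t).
X_t = 7 * exp((-26) t + (8) B_t); E[X_t] = 7*exp(6*t); Var(X_t) = 49*(exp(64*t) - 1)*exp(12*t)

For GBM dX = mu X dt + sigma X dB with X_0 = x_0, apply Itô to Y = log X: dY = (mu - sigma^2/2) dt + sigma dB, so Y_t = log(x_0) + (mu - sigma^2/2) t + sigma B_t and hence X_t = x_0 * exp((mu - sigma^2/2) t + sigma B_t).
With mu = 6, sigma = 8, x_0 = 7, this gives:
  X_t = 7 * exp((-26) * t + (8) * B_t).
Since sigma*B_t ~ Normal(0, sigma^2 t), E[exp(sigma*B_t)] = exp(sigma^2 t / 2); so E[X_t] = x_0 * exp((mu - sigma^2/2) t) * exp(sigma^2 t / 2) = x_0 * exp(mu t) = 7*exp(6*t).
Var(X_t) = E[X_t^2] - (E[X_t])^2 = x_0^2 * exp(2 mu t) * (exp(sigma^2 t) - 1) = 49*(exp(64*t) - 1)*exp(12*t).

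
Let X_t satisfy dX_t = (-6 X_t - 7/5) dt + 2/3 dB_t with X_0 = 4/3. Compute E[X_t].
E[X_t] = -7/30 + 47*exp(-6*t)/30

Taking expectations and using E[dB_t] = 0, the mean m(t) = E[X_t] satisfies the ODE m'(t) = a m(t) + b with m(0) = x_0. With a = -6, b = -7/5, x_0 = 4/3, the solution is
  m(t) = x_0 * exp(a t) + (b/a) * (exp(a t) - 1)
       = (4/3) * exp((-6) t) + ((-7/5)/(-6)) * (exp((-6) t) - 1)
       = -7/30 + 47*exp(-6*t)/30.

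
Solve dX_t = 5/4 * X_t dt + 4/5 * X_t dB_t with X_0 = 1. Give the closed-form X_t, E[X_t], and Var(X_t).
X_t = 1 * exp((93/100) t + (4/5) B_t); E[X_t] = exp(5*t/4); Var(X_t) = exp(157*t/50) - exp(5*t/2)

For GBM dX = mu X dt + sigma X dB with X_0 = x_0, apply Itô to Y = log X: dY = (mu - sigma^2/2) dt + sigma dB, so Y_t = log(x_0) + (mu - sigma^2/2) t + sigma B_t and hence X_t = x_0 * exp((mu - sigma^2/2) t + sigma B_t).
With mu = 5/4, sigma = 4/5, x_0 = 1, this gives:
  X_t = 1 * exp((93/100) * t + (4/5) * B_t).
Since sigma*B_t ~ Normal(0, sigma^2 t), E[exp(sigma*B_t)] = exp(sigma^2 t / 2); so E[X_t] = x_0 * exp((mu - sigma^2/2) t) * exp(sigma^2 t / 2) = x_0 * exp(mu t) = exp(5*t/4).
Var(X_t) = E[X_t^2] - (E[X_t])^2 = x_0^2 * exp(2 mu t) * (exp(sigma^2 t) - 1) = exp(157*t/50) - exp(5*t/2).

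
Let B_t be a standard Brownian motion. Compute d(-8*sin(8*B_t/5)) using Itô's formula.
d(-8*sin(8*B_t/5)) = (256*sin(8*B_t/5)/25) dt + (-64*cos(8*B_t/5)/5) dB_t

Itô's formula for f(B_t) gives d f(B_t) = f'(B_t) dB_t + (1/2) f''(B_t) dt. Compute derivatives of f(x) = -8*sin(8*x/5):
  f'(x)  = -64*cos(8*x/5)/5
  f''(x) = 512*sin(8*x/5)/25
Substitute x = B_t and multiply the f'' term by 1/2:
  drift     = (1/2) * (512*sin(8*x/5)/25) evaluated at B_t = 256*sin(8*B_t/5)/25
  diffusion = (-64*cos(8*x/5)/5) evaluated at B_t = -64*cos(8*B_t/5)/5
Therefore d(-8*sin(8*B_t/5)) = (256*sin(8*B_t/5)/25) dt + (-64*cos(8*B_t/5)/5) dB_t.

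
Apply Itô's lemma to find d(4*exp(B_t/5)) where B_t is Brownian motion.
d(4*exp(B_t/5)) = (2*exp(B_t/5)/25) dt + (4*exp(B_t/5)/5) dB_t

Itô's formula for f(B_t) gives d f(B_t) = f'(B_t) dB_t + (1/2) f''(B_t) dt. Compute derivatives of f(x) = 4*exp(x/5):
  f'(x)  = 4*exp(x/5)/5
  f''(x) = 4*exp(x/5)/25
Substitute x = B_t and multiply the f'' term by 1/2:
  drift     = (1/2) * (4*exp(x/5)/25) evaluated at B_t = 2*exp(B_t/5)/25
  diffusion = (4*exp(x/5)/5) evaluated at B_t = 4*exp(B_t/5)/5
Therefore d(4*exp(B_t/5)) = (2*exp(B_t/5)/25) dt + (4*exp(B_t/5)/5) dB_t.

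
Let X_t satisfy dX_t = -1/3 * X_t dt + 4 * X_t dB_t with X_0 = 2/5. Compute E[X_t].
E[X_t] = 2*exp(-t/3)/5

For GBM dX = mu X dt + sigma X dB with X_0 = x_0, apply Itô to Y = log X: dY = (mu - sigma^2/2) dt + sigma dB, so Y_t = log(x_0) + (mu - sigma^2/2) t + sigma B_t and hence X_t = x_0 * exp((mu - sigma^2/2) t + sigma B_t).
With mu = -1/3, sigma = 4, x_0 = 2/5, this gives:
  X_t = 2/5 * exp((-25/3) * t + (4) * B_t).
Since sigma*B_t ~ Normal(0, sigma^2 t), E[exp(sigma*B_t)] = exp(sigma^2 t / 2); so E[X_t] = x_0 * exp((mu - sigma^2/2) t) * exp(sigma^2 t / 2) = x_0 * exp(mu t) = 2*exp(-t/3)/5.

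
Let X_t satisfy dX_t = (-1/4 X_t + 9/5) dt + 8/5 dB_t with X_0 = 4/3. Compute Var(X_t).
Var(X_t) = 128/25 - 128*exp(-t/2)/25

The variance V(t) = Var(X_t) satisfies V'(t) = 2 a V(t) + c^2 with V(0) = 0 (drift coefficient is linear in X, diffusion is constant). With a = -1/4, c = 8/5, the solution is
  V(t) = (c^2 / (2 a)) * (exp(2 a t) - 1)
       = ((8/5)^2 / (2*(-1/4))) * (exp((-1/2) t) - 1)
       = 128/25 - 128*exp(-t/2)/25.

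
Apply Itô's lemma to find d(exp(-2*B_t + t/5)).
d(exp(-2*B_t + t/5)) = (11*exp(-2*B_t + t/5)/5) dt + (-2*exp(-2*B_t + t/5)) dB_t

Itô's formula for f(t, x): d f(t, B_t) = (f_t + (1/2) f_xx) dt + f_x dB_t. Compute partials of f(t, x) = exp(t/5 - 2*x):
  f_t(t,x)  = exp(t/5 - 2*x)/5
  f_x(t,x)  = -2*exp(t/5 - 2*x)
  f_xx(t,x) = 4*exp(t/5 - 2*x)
Assemble drift = f_t + (1/2) f_xx = 11*exp(t/5 - 2*x)/5 and diffusion = f_x = -2*exp(t/5 - 2*x). Substituting x = B_t:
  d(exp(-2*B_t + t/5)) = (11*exp(-2*B_t + t/5)/5) dt + (-2*exp(-2*B_t + t/5)) dB_t.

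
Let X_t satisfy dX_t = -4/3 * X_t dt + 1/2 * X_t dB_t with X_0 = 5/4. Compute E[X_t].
E[X_t] = 5*exp(-4*t/3)/4

For GBM dX = mu X dt + sigma X dB with X_0 = x_0, apply Itô to Y = log X: dY = (mu - sigma^2/2) dt + sigma dB, so Y_t = log(x_0) + (mu - sigma^2/2) t + sigma B_t and hence X_t = x_0 * exp((mu - sigma^2/2) t + sigma B_t).
With mu = -4/3, sigma = 1/2, x_0 = 5/4, this gives:
  X_t = 5/4 * exp((-35/24) * t + (1/2) * B_t).
Since sigma*B_t ~ Normal(0, sigma^2 t), E[exp(sigma*B_t)] = exp(sigma^2 t / 2); so E[X_t] = x_0 * exp((mu - sigma^2/2) t) * exp(sigma^2 t / 2) = x_0 * exp(mu t) = 5*exp(-4*t/3)/4.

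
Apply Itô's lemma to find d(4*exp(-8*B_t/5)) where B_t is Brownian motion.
d(4*exp(-8*B_t/5)) = (128*exp(-8*B_t/5)/25) dt + (-32*exp(-8*B_t/5)/5) dB_t

Itô's formula for f(B_t) gives d f(B_t) = f'(B_t) dB_t + (1/2) f''(B_t) dt. Compute derivatives of f(x) = 4*exp(-8*x/5):
  f'(x)  = -32*exp(-8*x/5)/5
  f''(x) = 256*exp(-8*x/5)/25
Substitute x = B_t and multiply the f'' term by 1/2:
  drift     = (1/2) * (256*exp(-8*x/5)/25) evaluated at B_t = 128*exp(-8*B_t/5)/25
  diffusion = (-32*exp(-8*x/5)/5) evaluated at B_t = -32*exp(-8*B_t/5)/5
Therefore d(4*exp(-8*B_t/5)) = (128*exp(-8*B_t/5)/25) dt + (-32*exp(-8*B_t/5)/5) dB_t.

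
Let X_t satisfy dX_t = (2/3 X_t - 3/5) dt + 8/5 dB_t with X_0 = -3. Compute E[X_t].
E[X_t] = 9/10 - 39*exp(2*t/3)/10

Taking expectations and using E[dB_t] = 0, the mean m(t) = E[X_t] satisfies the ODE m'(t) = a m(t) + b with m(0) = x_0. With a = 2/3, b = -3/5, x_0 = -3, the solution is
  m(t) = x_0 * exp(a t) + (b/a) * (exp(a t) - 1)
       = (-3) * exp((2/3) t) + ((-3/5)/(2/3)) * (exp((2/3) t) - 1)
       = 9/10 - 39*exp(2*t/3)/10.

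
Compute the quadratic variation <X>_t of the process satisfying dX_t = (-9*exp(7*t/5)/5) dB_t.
<X>_t = 81*exp(14*t/5)/70 - 81/70

For an Itô process dX_t = a(t) dt + b(t) dB_t, the quadratic variation is <X>_t = int_0^t b(s)^2 ds (the drift term does not contribute). Here b(s) = -9*exp(7*s/5)/5, so
  b(s)^2 = 81*exp(14*s/5)/25.
Integrating from 0 to t:
  <X>_t = int_0^t (81*exp(14*s/5)/25) ds = 81*exp(14*t/5)/70 - 81/70.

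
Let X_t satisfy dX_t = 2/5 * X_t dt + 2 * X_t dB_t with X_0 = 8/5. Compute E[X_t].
E[X_t] = 8*exp(2*t/5)/5

For GBM dX = mu X dt + sigma X dB with X_0 = x_0, apply Itô to Y = log X: dY = (mu - sigma^2/2) dt + sigma dB, so Y_t = log(x_0) + (mu - sigma^2/2) t + sigma B_t and hence X_t = x_0 * exp((mu - sigma^2/2) t + sigma B_t).
With mu = 2/5, sigma = 2, x_0 = 8/5, this gives:
  X_t = 8/5 * exp((-8/5) * t + (2) * B_t).
Since sigma*B_t ~ Normal(0, sigma^2 t), E[exp(sigma*B_t)] = exp(sigma^2 t / 2); so E[X_t] = x_0 * exp((mu - sigma^2/2) t) * exp(sigma^2 t / 2) = x_0 * exp(mu t) = 8*exp(2*t/5)/5.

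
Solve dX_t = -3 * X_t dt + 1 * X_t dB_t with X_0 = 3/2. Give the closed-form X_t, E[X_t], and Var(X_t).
X_t = 3/2 * exp((-7/2) t + (1) B_t); E[X_t] = 3*exp(-3*t)/2; Var(X_t) = (9*exp(t) - 9)*exp(-6*t)/4

For GBM dX = mu X dt + sigma X dB with X_0 = x_0, apply Itô to Y = log X: dY = (mu - sigma^2/2) dt + sigma dB, so Y_t = log(x_0) + (mu - sigma^2/2) t + sigma B_t and hence X_t = x_0 * exp((mu - sigma^2/2) t + sigma B_t).
With mu = -3, sigma = 1, x_0 = 3/2, this gives:
  X_t = 3/2 * exp((-7/2) * t + (1) * B_t).
Since sigma*B_t ~ Normal(0, sigma^2 t), E[exp(sigma*B_t)] = exp(sigma^2 t / 2); so E[X_t] = x_0 * exp((mu - sigma^2/2) t) * exp(sigma^2 t / 2) = x_0 * exp(mu t) = 3*exp(-3*t)/2.
Var(X_t) = E[X_t^2] - (E[X_t])^2 = x_0^2 * exp(2 mu t) * (exp(sigma^2 t) - 1) = (9*exp(t) - 9)*exp(-6*t)/4.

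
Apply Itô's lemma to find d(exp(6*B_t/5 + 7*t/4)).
d(exp(6*B_t/5 + 7*t/4)) = (247*exp(6*B_t/5 + 7*t/4)/100) dt + (6*exp(6*B_t/5 + 7*t/4)/5) dB_t

Itô's formula for f(t, x): d f(t, B_t) = (f_t + (1/2) f_xx) dt + f_x dB_t. Compute partials of f(t, x) = exp(7*t/4 + 6*x/5):
  f_t(t,x)  = 7*exp(7*t/4 + 6*x/5)/4
  f_x(t,x)  = 6*exp(7*t/4 + 6*x/5)/5
  f_xx(t,x) = 36*exp(7*t/4 + 6*x/5)/25
Assemble drift = f_t + (1/2) f_xx = 247*exp(7*t/4 + 6*x/5)/100 and diffusion = f_x = 6*exp(7*t/4 + 6*x/5)/5. Substituting x = B_t:
  d(exp(6*B_t/5 + 7*t/4)) = (247*exp(6*B_t/5 + 7*t/4)/100) dt + (6*exp(6*B_t/5 + 7*t/4)/5) dB_t.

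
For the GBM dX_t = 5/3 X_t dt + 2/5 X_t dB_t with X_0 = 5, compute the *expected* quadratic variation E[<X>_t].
E[<X>_t] = 150*exp(262*t/75)/131 - 150/131

<X>_t = int_0^t ((2/5) * X_s)^2 ds. Taking expectation inside the integral: E[<X>_t] = (2/5)^2 * int_0^t E[X_s^2] ds. For GBM, E[X_s^2] = x_0^2 * exp((2 mu + sigma^2) s). Integrating:
  E[<X>_t] = (2/5)^2 * 5^2 * (exp((2*(5/3) + (2/5)^2) t) - 1) / (2*(5/3) + (2/5)^2)
           = (2/5)^2 * 5^2 * (exp((262/75) t) - 1) / (262/75) = 150*exp(262*t/75)/131 - 150/131.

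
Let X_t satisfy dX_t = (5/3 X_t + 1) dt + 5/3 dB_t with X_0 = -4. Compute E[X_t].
E[X_t] = -17*exp(5*t/3)/5 - 3/5

Taking expectations and using E[dB_t] = 0, the mean m(t) = E[X_t] satisfies the ODE m'(t) = a m(t) + b with m(0) = x_0. With a = 5/3, b = 1, x_0 = -4, the solution is
  m(t) = x_0 * exp(a t) + (b/a) * (exp(a t) - 1)
       = (-4) * exp((5/3) t) + (1/(5/3)) * (exp((5/3) t) - 1)
       = -17*exp(5*t/3)/5 - 3/5.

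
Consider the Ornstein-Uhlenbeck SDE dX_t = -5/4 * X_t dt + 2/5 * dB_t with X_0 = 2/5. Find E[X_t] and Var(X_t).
E[X_t] = 2*exp(-5*t/4)/5; Var(X_t) = 8/125 - 8*exp(-5*t/2)/125

The OU SDE dX = -theta X dt + sigma dB admits the integrating factor exp(theta t): d(exp(theta t) X_t) = sigma exp(theta t) dB_t. Integrating from 0 to t:
  X_t = x_0 * exp(-theta t) + sigma * int_0^t exp(-theta (t-s)) dB_s.
The Itô integral has mean 0 and (by the Itô isometry) variance sigma^2 * int_0^t exp(-2 theta (t - s)) ds = sigma^2 * (1 - exp(-2 theta t)) / (2 theta).
With theta = 5/4, sigma = 2/5, x_0 = 2/5:
  E[X_t] = 2/5 * exp(-5/4 t) = 2*exp(-5*t/4)/5
  Var(X_t) = (2/5)^2 * (1 - exp(-2*5/4 t)) / (2 * 5/4) = 8/125 - 8*exp(-5*t/2)/125.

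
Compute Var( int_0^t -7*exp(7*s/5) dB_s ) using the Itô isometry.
Var = 35*exp(14*t/5)/2 - 35/2

The Itô integral of a deterministic integrand f(s) has mean 0 because each increment f(s) * (B_{s+ds} - B_s) has mean 0. By the Itô isometry:
  Var( int_0^t f(s) dB_s ) = E[ (int_0^t f(s) dB_s)^2 ] = int_0^t f(s)^2 ds.
Here f(s) = -7*exp(7*s/5), so f(s)^2 = 49*exp(14*s/5). Integrate:
  int_0^t (49*exp(14*s/5)) ds = 35*exp(14*t/5)/2 - 35/2.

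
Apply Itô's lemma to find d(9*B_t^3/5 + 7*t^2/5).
d(9*B_t^3/5 + 7*t^2/5) = (27*B_t/5 + 14*t/5) dt + (27*B_t^2/5) dB_t

Itô's formula for f(t, x): d f(t, B_t) = (f_t + (1/2) f_xx) dt + f_x dB_t. Compute partials of f(t, x) = 7*t^2/5 + 9*x^3/5:
  f_t(t,x)  = 14*t/5
  f_x(t,x)  = 27*x^2/5
  f_xx(t,x) = 54*x/5
Assemble drift = f_t + (1/2) f_xx = 14*t/5 + 27*x/5 and diffusion = f_x = 27*x^2/5. Substituting x = B_t:
  d(9*B_t^3/5 + 7*t^2/5) = (27*B_t/5 + 14*t/5) dt + (27*B_t^2/5) dB_t.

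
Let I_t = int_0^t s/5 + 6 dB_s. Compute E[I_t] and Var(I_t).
E[I_t] = 0; Var(I_t) = t*(t^2 + 90*t + 2700)/75

The Itô integral of a deterministic integrand f(s) has mean 0 because each increment f(s) * (B_{s+ds} - B_s) has mean 0. By the Itô isometry:
  Var( int_0^t f(s) dB_s ) = E[ (int_0^t f(s) dB_s)^2 ] = int_0^t f(s)^2 ds.
Here f(s) = s/5 + 6, so f(s)^2 = (s + 30)^2/25. Integrate:
  int_0^t ((s + 30)^2/25) ds = t*(t^2 + 90*t + 2700)/75.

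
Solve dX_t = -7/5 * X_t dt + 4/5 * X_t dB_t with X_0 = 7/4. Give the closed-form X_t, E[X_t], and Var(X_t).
X_t = 7/4 * exp((-43/25) t + (4/5) B_t); E[X_t] = 7*exp(-7*t/5)/4; Var(X_t) = (49*exp(16*t/25) - 49)*exp(-14*t/5)/16

For GBM dX = mu X dt + sigma X dB with X_0 = x_0, apply Itô to Y = log X: dY = (mu - sigma^2/2) dt + sigma dB, so Y_t = log(x_0) + (mu - sigma^2/2) t + sigma B_t and hence X_t = x_0 * exp((mu - sigma^2/2) t + sigma B_t).
With mu = -7/5, sigma = 4/5, x_0 = 7/4, this gives:
  X_t = 7/4 * exp((-43/25) * t + (4/5) * B_t).
Since sigma*B_t ~ Normal(0, sigma^2 t), E[exp(sigma*B_t)] = exp(sigma^2 t / 2); so E[X_t] = x_0 * exp((mu - sigma^2/2) t) * exp(sigma^2 t / 2) = x_0 * exp(mu t) = 7*exp(-7*t/5)/4.
Var(X_t) = E[X_t^2] - (E[X_t])^2 = x_0^2 * exp(2 mu t) * (exp(sigma^2 t) - 1) = (49*exp(16*t/25) - 49)*exp(-14*t/5)/16.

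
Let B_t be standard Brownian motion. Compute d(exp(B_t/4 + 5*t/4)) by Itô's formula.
d(exp(B_t/4 + 5*t/4)) = (41*exp(B_t/4 + 5*t/4)/32) dt + (exp(B_t/4 + 5*t/4)/4) dB_t

Itô's formula for f(t, x): d f(t, B_t) = (f_t + (1/2) f_xx) dt + f_x dB_t. Compute partials of f(t, x) = exp(5*t/4 + x/4):
  f_t(t,x)  = 5*exp(5*t/4 + x/4)/4
  f_x(t,x)  = exp(5*t/4 + x/4)/4
  f_xx(t,x) = exp(5*t/4 + x/4)/16
Assemble drift = f_t + (1/2) f_xx = 41*exp(5*t/4 + x/4)/32 and diffusion = f_x = exp(5*t/4 + x/4)/4. Substituting x = B_t:
  d(exp(B_t/4 + 5*t/4)) = (41*exp(B_t/4 + 5*t/4)/32) dt + (exp(B_t/4 + 5*t/4)/4) dB_t.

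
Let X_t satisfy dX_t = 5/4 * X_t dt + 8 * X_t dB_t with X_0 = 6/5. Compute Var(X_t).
Var(X_t) = 36*(exp(64*t) - 1)*exp(5*t/2)/25

For GBM dX = mu X dt + sigma X dB with X_0 = x_0, apply Itô to Y = log X: dY = (mu - sigma^2/2) dt + sigma dB, so Y_t = log(x_0) + (mu - sigma^2/2) t + sigma B_t and hence X_t = x_0 * exp((mu - sigma^2/2) t + sigma B_t).
With mu = 5/4, sigma = 8, x_0 = 6/5, this gives:
  X_t = 6/5 * exp((-123/4) * t + (8) * B_t).
Since sigma*B_t ~ Normal(0, sigma^2 t), E[exp(sigma*B_t)] = exp(sigma^2 t / 2); so E[X_t] = x_0 * exp((mu - sigma^2/2) t) * exp(sigma^2 t / 2) = x_0 * exp(mu t) = 6*exp(5*t/4)/5.
Var(X_t) = E[X_t^2] - (E[X_t])^2 = x_0^2 * exp(2 mu t) * (exp(sigma^2 t) - 1) = 36*(exp(64*t) - 1)*exp(5*t/2)/25.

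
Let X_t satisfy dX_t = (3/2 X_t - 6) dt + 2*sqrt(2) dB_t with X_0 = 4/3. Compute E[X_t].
E[X_t] = 4 - 8*exp(3*t/2)/3

Taking expectations and using E[dB_t] = 0, the mean m(t) = E[X_t] satisfies the ODE m'(t) = a m(t) + b with m(0) = x_0. With a = 3/2, b = -6, x_0 = 4/3, the solution is
  m(t) = x_0 * exp(a t) + (b/a) * (exp(a t) - 1)
       = (4/3) * exp((3/2) t) + ((-6)/(3/2)) * (exp((3/2) t) - 1)
       = 4 - 8*exp(3*t/2)/3.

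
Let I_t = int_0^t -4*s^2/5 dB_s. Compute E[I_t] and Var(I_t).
E[I_t] = 0; Var(I_t) = 16*t^5/125

The Itô integral of a deterministic integrand f(s) has mean 0 because each increment f(s) * (B_{s+ds} - B_s) has mean 0. By the Itô isometry:
  Var( int_0^t f(s) dB_s ) = E[ (int_0^t f(s) dB_s)^2 ] = int_0^t f(s)^2 ds.
Here f(s) = -4*s^2/5, so f(s)^2 = 16*s^4/25. Integrate:
  int_0^t (16*s^4/25) ds = 16*t^5/125.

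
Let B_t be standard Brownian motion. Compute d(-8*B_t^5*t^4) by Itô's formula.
d(-8*B_t^5*t^4) = (B_t^3*t^3*(-32*B_t^2 - 80*t)) dt + (-40*B_t^4*t^4) dB_t

Itô's formula for f(t, x): d f(t, B_t) = (f_t + (1/2) f_xx) dt + f_x dB_t. Compute partials of f(t, x) = -8*t^4*x^5:
  f_t(t,x)  = -32*t^3*x^5
  f_x(t,x)  = -40*t^4*x^4
  f_xx(t,x) = -160*t^4*x^3
Assemble drift = f_t + (1/2) f_xx = t^3*x^3*(-80*t - 32*x^2) and diffusion = f_x = -40*t^4*x^4. Substituting x = B_t:
  d(-8*B_t^5*t^4) = (B_t^3*t^3*(-32*B_t^2 - 80*t)) dt + (-40*B_t^4*t^4) dB_t.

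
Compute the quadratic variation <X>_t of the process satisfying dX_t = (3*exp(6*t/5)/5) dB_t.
<X>_t = 3*exp(12*t/5)/20 - 3/20

For an Itô process dX_t = a(t) dt + b(t) dB_t, the quadratic variation is <X>_t = int_0^t b(s)^2 ds (the drift term does not contribute). Here b(s) = 3*exp(6*s/5)/5, so
  b(s)^2 = 9*exp(12*s/5)/25.
Integrating from 0 to t:
  <X>_t = int_0^t (9*exp(12*s/5)/25) ds = 3*exp(12*t/5)/20 - 3/20.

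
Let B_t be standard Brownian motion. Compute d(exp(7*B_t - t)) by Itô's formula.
d(exp(7*B_t - t)) = (47*exp(7*B_t - t)/2) dt + (7*exp(7*B_t - t)) dB_t

Itô's formula for f(t, x): d f(t, B_t) = (f_t + (1/2) f_xx) dt + f_x dB_t. Compute partials of f(t, x) = exp(-t + 7*x):
  f_t(t,x)  = -exp(-t + 7*x)
  f_x(t,x)  = 7*exp(-t + 7*x)
  f_xx(t,x) = 49*exp(-t + 7*x)
Assemble drift = f_t + (1/2) f_xx = 47*exp(-t + 7*x)/2 and diffusion = f_x = 7*exp(-t + 7*x). Substituting x = B_t:
  d(exp(7*B_t - t)) = (47*exp(7*B_t - t)/2) dt + (7*exp(7*B_t - t)) dB_t.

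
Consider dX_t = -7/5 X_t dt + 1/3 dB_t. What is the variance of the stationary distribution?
lim Var(X_t) = 5/126

The OU SDE dX = -theta X dt + sigma dB admits the integrating factor exp(theta t): d(exp(theta t) X_t) = sigma exp(theta t) dB_t. Integrating from 0 to t gives X_t = x_0 * exp(-theta t) + sigma * int_0^t exp(-theta (t-s)) dB_s for any initial x_0. The Itô integral has variance (by the Itô isometry) sigma^2 * int_0^t exp(-2 theta (t - s)) ds = sigma^2 * (1 - exp(-2 theta t)) / (2 theta), independent of x_0.
With theta = 7/5, sigma = 1/3:
  Var(X_t) = (1/3)^2 * (1 - exp(-2*7/5 t)) / (2 * 7/5) = 5/126 - 5*exp(-14*t/5)/126.
As t -> infinity, exp(-2*7/5 t) -> 0, so the stationary variance is sigma^2 / (2 theta) = 5/126.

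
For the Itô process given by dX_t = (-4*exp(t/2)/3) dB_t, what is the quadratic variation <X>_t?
<X>_t = 16*exp(t)/9 - 16/9

For an Itô process dX_t = a(t) dt + b(t) dB_t, the quadratic variation is <X>_t = int_0^t b(s)^2 ds (the drift term does not contribute). Here b(s) = -4*exp(s/2)/3, so
  b(s)^2 = 16*exp(s)/9.
Integrating from 0 to t:
  <X>_t = int_0^t (16*exp(s)/9) ds = 16*exp(t)/9 - 16/9.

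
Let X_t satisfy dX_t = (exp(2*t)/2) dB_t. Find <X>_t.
<X>_t = exp(4*t)/16 - 1/16

For an Itô process dX_t = a(t) dt + b(t) dB_t, the quadratic variation is <X>_t = int_0^t b(s)^2 ds (the drift term does not contribute). Here b(s) = exp(2*s)/2, so
  b(s)^2 = exp(4*s)/4.
Integrating from 0 to t:
  <X>_t = int_0^t (exp(4*s)/4) ds = exp(4*t)/16 - 1/16.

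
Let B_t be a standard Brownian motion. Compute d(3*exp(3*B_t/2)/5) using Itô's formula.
d(3*exp(3*B_t/2)/5) = (27*exp(3*B_t/2)/40) dt + (9*exp(3*B_t/2)/10) dB_t

Itô's formula for f(B_t) gives d f(B_t) = f'(B_t) dB_t + (1/2) f''(B_t) dt. Compute derivatives of f(x) = 3*exp(3*x/2)/5:
  f'(x)  = 9*exp(3*x/2)/10
  f''(x) = 27*exp(3*x/2)/20
Substitute x = B_t and multiply the f'' term by 1/2:
  drift     = (1/2) * (27*exp(3*x/2)/20) evaluated at B_t = 27*exp(3*B_t/2)/40
  diffusion = (9*exp(3*x/2)/10) evaluated at B_t = 9*exp(3*B_t/2)/10
Therefore d(3*exp(3*B_t/2)/5) = (27*exp(3*B_t/2)/40) dt + (9*exp(3*B_t/2)/10) dB_t.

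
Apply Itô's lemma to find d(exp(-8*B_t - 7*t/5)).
d(exp(-8*B_t - 7*t/5)) = (153*exp(-8*B_t - 7*t/5)/5) dt + (-8*exp(-8*B_t - 7*t/5)) dB_t

Itô's formula for f(t, x): d f(t, B_t) = (f_t + (1/2) f_xx) dt + f_x dB_t. Compute partials of f(t, x) = exp(-7*t/5 - 8*x):
  f_t(t,x)  = -7*exp(-7*t/5 - 8*x)/5
  f_x(t,x)  = -8*exp(-7*t/5 - 8*x)
  f_xx(t,x) = 64*exp(-7*t/5 - 8*x)
Assemble drift = f_t + (1/2) f_xx = 153*exp(-7*t/5 - 8*x)/5 and diffusion = f_x = -8*exp(-7*t/5 - 8*x). Substituting x = B_t:
  d(exp(-8*B_t - 7*t/5)) = (153*exp(-8*B_t - 7*t/5)/5) dt + (-8*exp(-8*B_t - 7*t/5)) dB_t.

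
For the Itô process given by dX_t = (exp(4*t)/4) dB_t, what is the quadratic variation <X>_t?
<X>_t = exp(8*t)/128 - 1/128

For an Itô process dX_t = a(t) dt + b(t) dB_t, the quadratic variation is <X>_t = int_0^t b(s)^2 ds (the drift term does not contribute). Here b(s) = exp(4*s)/4, so
  b(s)^2 = exp(8*s)/16.
Integrating from 0 to t:
  <X>_t = int_0^t (exp(8*s)/16) ds = exp(8*t)/128 - 1/128.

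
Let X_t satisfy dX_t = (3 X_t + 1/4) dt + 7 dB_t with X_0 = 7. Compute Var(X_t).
Var(X_t) = 49*exp(6*t)/6 - 49/6

The variance V(t) = Var(X_t) satisfies V'(t) = 2 a V(t) + c^2 with V(0) = 0 (drift coefficient is linear in X, diffusion is constant). With a = 3, c = 7, the solution is
  V(t) = (c^2 / (2 a)) * (exp(2 a t) - 1)
       = (7^2 / (2*3)) * (exp(6 t) - 1)
       = 49*exp(6*t)/6 - 49/6.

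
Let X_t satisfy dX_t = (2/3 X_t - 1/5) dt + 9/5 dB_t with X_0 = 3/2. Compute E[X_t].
E[X_t] = 6*exp(2*t/3)/5 + 3/10

Taking expectations and using E[dB_t] = 0, the mean m(t) = E[X_t] satisfies the ODE m'(t) = a m(t) + b with m(0) = x_0. With a = 2/3, b = -1/5, x_0 = 3/2, the solution is
  m(t) = x_0 * exp(a t) + (b/a) * (exp(a t) - 1)
       = (3/2) * exp((2/3) t) + ((-1/5)/(2/3)) * (exp((2/3) t) - 1)
       = 6*exp(2*t/3)/5 + 3/10.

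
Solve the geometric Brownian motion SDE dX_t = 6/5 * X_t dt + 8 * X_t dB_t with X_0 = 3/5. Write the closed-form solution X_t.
X_t = 3/5 * exp((-154/5) * t + (8) * B_t)

For GBM dX = mu X dt + sigma X dB with X_0 = x_0, apply Itô to Y = log X: dY = (mu - sigma^2/2) dt + sigma dB, so Y_t = log(x_0) + (mu - sigma^2/2) t + sigma B_t and hence X_t = x_0 * exp((mu - sigma^2/2) t + sigma B_t).
With mu = 6/5, sigma = 8, x_0 = 3/5, this gives:
  X_t = 3/5 * exp((-154/5) * t + (8) * B_t).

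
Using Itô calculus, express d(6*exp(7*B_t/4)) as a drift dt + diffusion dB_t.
d(6*exp(7*B_t/4)) = (147*exp(7*B_t/4)/16) dt + (21*exp(7*B_t/4)/2) dB_t

Itô's formula for f(B_t) gives d f(B_t) = f'(B_t) dB_t + (1/2) f''(B_t) dt. Compute derivatives of f(x) = 6*exp(7*x/4):
  f'(x)  = 21*exp(7*x/4)/2
  f''(x) = 147*exp(7*x/4)/8
Substitute x = B_t and multiply the f'' term by 1/2:
  drift     = (1/2) * (147*exp(7*x/4)/8) evaluated at B_t = 147*exp(7*B_t/4)/16
  diffusion = (21*exp(7*x/4)/2) evaluated at B_t = 21*exp(7*B_t/4)/2
Therefore d(6*exp(7*B_t/4)) = (147*exp(7*B_t/4)/16) dt + (21*exp(7*B_t/4)/2) dB_t.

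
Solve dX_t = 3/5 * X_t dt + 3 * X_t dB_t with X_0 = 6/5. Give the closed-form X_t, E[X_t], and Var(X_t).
X_t = 6/5 * exp((-39/10) t + (3) B_t); E[X_t] = 6*exp(3*t/5)/5; Var(X_t) = 36*(exp(9*t) - 1)*exp(6*t/5)/25

For GBM dX = mu X dt + sigma X dB with X_0 = x_0, apply Itô to Y = log X: dY = (mu - sigma^2/2) dt + sigma dB, so Y_t = log(x_0) + (mu - sigma^2/2) t + sigma B_t and hence X_t = x_0 * exp((mu - sigma^2/2) t + sigma B_t).
With mu = 3/5, sigma = 3, x_0 = 6/5, this gives:
  X_t = 6/5 * exp((-39/10) * t + (3) * B_t).
Since sigma*B_t ~ Normal(0, sigma^2 t), E[exp(sigma*B_t)] = exp(sigma^2 t / 2); so E[X_t] = x_0 * exp((mu - sigma^2/2) t) * exp(sigma^2 t / 2) = x_0 * exp(mu t) = 6*exp(3*t/5)/5.
Var(X_t) = E[X_t^2] - (E[X_t])^2 = x_0^2 * exp(2 mu t) * (exp(sigma^2 t) - 1) = 36*(exp(9*t) - 1)*exp(6*t/5)/25.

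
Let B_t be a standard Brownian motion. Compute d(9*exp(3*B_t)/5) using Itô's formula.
d(9*exp(3*B_t)/5) = (81*exp(3*B_t)/10) dt + (27*exp(3*B_t)/5) dB_t

Itô's formula for f(B_t) gives d f(B_t) = f'(B_t) dB_t + (1/2) f''(B_t) dt. Compute derivatives of f(x) = 9*exp(3*x)/5:
  f'(x)  = 27*exp(3*x)/5
  f''(x) = 81*exp(3*x)/5
Substitute x = B_t and multiply the f'' term by 1/2:
  drift     = (1/2) * (81*exp(3*x)/5) evaluated at B_t = 81*exp(3*B_t)/10
  diffusion = (27*exp(3*x)/5) evaluated at B_t = 27*exp(3*B_t)/5
Therefore d(9*exp(3*B_t)/5) = (81*exp(3*B_t)/10) dt + (27*exp(3*B_t)/5) dB_t.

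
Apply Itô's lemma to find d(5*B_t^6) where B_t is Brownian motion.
d(5*B_t^6) = (75*B_t^4) dt + (30*B_t^5) dB_t

Itô's formula for f(B_t) gives d f(B_t) = f'(B_t) dB_t + (1/2) f''(B_t) dt. Compute derivatives of f(x) = 5*x^6:
  f'(x)  = 30*x^5
  f''(x) = 150*x^4
Substitute x = B_t and multiply the f'' term by 1/2:
  drift     = (1/2) * (150*x^4) evaluated at B_t = 75*B_t^4
  diffusion = (30*x^5) evaluated at B_t = 30*B_t^5
Therefore d(5*B_t^6) = (75*B_t^4) dt + (30*B_t^5) dB_t.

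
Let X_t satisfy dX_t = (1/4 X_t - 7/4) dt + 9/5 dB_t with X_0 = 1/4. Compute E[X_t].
E[X_t] = 7 - 27*exp(t/4)/4

Taking expectations and using E[dB_t] = 0, the mean m(t) = E[X_t] satisfies the ODE m'(t) = a m(t) + b with m(0) = x_0. With a = 1/4, b = -7/4, x_0 = 1/4, the solution is
  m(t) = x_0 * exp(a t) + (b/a) * (exp(a t) - 1)
       = (1/4) * exp((1/4) t) + ((-7/4)/(1/4)) * (exp((1/4) t) - 1)
       = 7 - 27*exp(t/4)/4.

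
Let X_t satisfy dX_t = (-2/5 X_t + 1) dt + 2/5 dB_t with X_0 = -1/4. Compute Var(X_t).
Var(X_t) = 1/5 - exp(-4*t/5)/5

The variance V(t) = Var(X_t) satisfies V'(t) = 2 a V(t) + c^2 with V(0) = 0 (drift coefficient is linear in X, diffusion is constant). With a = -2/5, c = 2/5, the solution is
  V(t) = (c^2 / (2 a)) * (exp(2 a t) - 1)
       = ((2/5)^2 / (2*(-2/5))) * (exp((-4/5) t) - 1)
       = 1/5 - exp(-4*t/5)/5.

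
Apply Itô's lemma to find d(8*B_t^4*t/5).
d(8*B_t^4*t/5) = (8*B_t^2*(B_t^2 + 6*t)/5) dt + (32*B_t^3*t/5) dB_t

Itô's formula for f(t, x): d f(t, B_t) = (f_t + (1/2) f_xx) dt + f_x dB_t. Compute partials of f(t, x) = 8*t*x^4/5:
  f_t(t,x)  = 8*x^4/5
  f_x(t,x)  = 32*t*x^3/5
  f_xx(t,x) = 96*t*x^2/5
Assemble drift = f_t + (1/2) f_xx = 8*x^2*(6*t + x^2)/5 and diffusion = f_x = 32*t*x^3/5. Substituting x = B_t:
  d(8*B_t^4*t/5) = (8*B_t^2*(B_t^2 + 6*t)/5) dt + (32*B_t^3*t/5) dB_t.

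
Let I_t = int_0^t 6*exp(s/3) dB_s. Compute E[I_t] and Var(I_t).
E[I_t] = 0; Var(I_t) = 54*exp(2*t/3) - 54

The Itô integral of a deterministic integrand f(s) has mean 0 because each increment f(s) * (B_{s+ds} - B_s) has mean 0. By the Itô isometry:
  Var( int_0^t f(s) dB_s ) = E[ (int_0^t f(s) dB_s)^2 ] = int_0^t f(s)^2 ds.
Here f(s) = 6*exp(s/3), so f(s)^2 = 36*exp(2*s/3). Integrate:
  int_0^t (36*exp(2*s/3)) ds = 54*exp(2*t/3) - 54.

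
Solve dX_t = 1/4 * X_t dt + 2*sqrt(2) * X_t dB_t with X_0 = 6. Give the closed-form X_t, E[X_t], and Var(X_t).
X_t = 6 * exp((-15/4) t + (2*sqrt(2)) B_t); E[X_t] = 6*exp(t/4); Var(X_t) = 36*(exp(8*t) - 1)*exp(t/2)

For GBM dX = mu X dt + sigma X dB with X_0 = x_0, apply Itô to Y = log X: dY = (mu - sigma^2/2) dt + sigma dB, so Y_t = log(x_0) + (mu - sigma^2/2) t + sigma B_t and hence X_t = x_0 * exp((mu - sigma^2/2) t + sigma B_t).
With mu = 1/4, sigma = 2*sqrt(2), x_0 = 6, this gives:
  X_t = 6 * exp((-15/4) * t + (2*sqrt(2)) * B_t).
Since sigma*B_t ~ Normal(0, sigma^2 t), E[exp(sigma*B_t)] = exp(sigma^2 t / 2); so E[X_t] = x_0 * exp((mu - sigma^2/2) t) * exp(sigma^2 t / 2) = x_0 * exp(mu t) = 6*exp(t/4).
Var(X_t) = E[X_t^2] - (E[X_t])^2 = x_0^2 * exp(2 mu t) * (exp(sigma^2 t) - 1) = 36*(exp(8*t) - 1)*exp(t/2).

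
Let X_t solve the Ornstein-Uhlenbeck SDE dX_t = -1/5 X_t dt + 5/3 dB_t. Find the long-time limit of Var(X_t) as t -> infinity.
lim Var(X_t) = 125/18

The OU SDE dX = -theta X dt + sigma dB admits the integrating factor exp(theta t): d(exp(theta t) X_t) = sigma exp(theta t) dB_t. Integrating from 0 to t gives X_t = x_0 * exp(-theta t) + sigma * int_0^t exp(-theta (t-s)) dB_s for any initial x_0. The Itô integral has variance (by the Itô isometry) sigma^2 * int_0^t exp(-2 theta (t - s)) ds = sigma^2 * (1 - exp(-2 theta t)) / (2 theta), independent of x_0.
With theta = 1/5, sigma = 5/3:
  Var(X_t) = (5/3)^2 * (1 - exp(-2*1/5 t)) / (2 * 1/5) = 125/18 - 125*exp(-2*t/5)/18.
As t -> infinity, exp(-2*1/5 t) -> 0, so the stationary variance is sigma^2 / (2 theta) = 125/18.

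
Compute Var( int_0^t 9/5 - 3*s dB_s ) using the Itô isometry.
Var = 3*t*(25*t^2 - 45*t + 27)/25

The Itô integral of a deterministic integrand f(s) has mean 0 because each increment f(s) * (B_{s+ds} - B_s) has mean 0. By the Itô isometry:
  Var( int_0^t f(s) dB_s ) = E[ (int_0^t f(s) dB_s)^2 ] = int_0^t f(s)^2 ds.
Here f(s) = 9/5 - 3*s, so f(s)^2 = 9*(5*s - 3)^2/25. Integrate:
  int_0^t (9*(5*s - 3)^2/25) ds = 3*t*(25*t^2 - 45*t + 27)/25.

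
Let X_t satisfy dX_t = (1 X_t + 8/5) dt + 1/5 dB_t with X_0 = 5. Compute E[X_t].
E[X_t] = 33*exp(t)/5 - 8/5

Taking expectations and using E[dB_t] = 0, the mean m(t) = E[X_t] satisfies the ODE m'(t) = a m(t) + b with m(0) = x_0. With a = 1, b = 8/5, x_0 = 5, the solution is
  m(t) = x_0 * exp(a t) + (b/a) * (exp(a t) - 1)
       = 5 * exp(1 t) + ((8/5)/1) * (exp(1 t) - 1)
       = 33*exp(t)/5 - 8/5.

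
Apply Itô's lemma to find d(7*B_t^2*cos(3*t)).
d(7*B_t^2*cos(3*t)) = (-21*B_t^2*sin(3*t) + 7*cos(3*t)) dt + (14*B_t*cos(3*t)) dB_t

Itô's formula for f(t, x): d f(t, B_t) = (f_t + (1/2) f_xx) dt + f_x dB_t. Compute partials of f(t, x) = 7*x^2*cos(3*t):
  f_t(t,x)  = -21*x^2*sin(3*t)
  f_x(t,x)  = 14*x*cos(3*t)
  f_xx(t,x) = 14*cos(3*t)
Assemble drift = f_t + (1/2) f_xx = -21*x^2*sin(3*t) + 7*cos(3*t) and diffusion = f_x = 14*x*cos(3*t). Substituting x = B_t:
  d(7*B_t^2*cos(3*t)) = (-21*B_t^2*sin(3*t) + 7*cos(3*t)) dt + (14*B_t*cos(3*t)) dB_t.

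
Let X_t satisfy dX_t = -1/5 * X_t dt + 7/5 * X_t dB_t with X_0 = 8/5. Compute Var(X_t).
Var(X_t) = (64*exp(49*t/25) - 64)*exp(-2*t/5)/25

For GBM dX = mu X dt + sigma X dB with X_0 = x_0, apply Itô to Y = log X: dY = (mu - sigma^2/2) dt + sigma dB, so Y_t = log(x_0) + (mu - sigma^2/2) t + sigma B_t and hence X_t = x_0 * exp((mu - sigma^2/2) t + sigma B_t).
With mu = -1/5, sigma = 7/5, x_0 = 8/5, this gives:
  X_t = 8/5 * exp((-59/50) * t + (7/5) * B_t).
Since sigma*B_t ~ Normal(0, sigma^2 t), E[exp(sigma*B_t)] = exp(sigma^2 t / 2); so E[X_t] = x_0 * exp((mu - sigma^2/2) t) * exp(sigma^2 t / 2) = x_0 * exp(mu t) = 8*exp(-t/5)/5.
Var(X_t) = E[X_t^2] - (E[X_t])^2 = x_0^2 * exp(2 mu t) * (exp(sigma^2 t) - 1) = (64*exp(49*t/25) - 64)*exp(-2*t/5)/25.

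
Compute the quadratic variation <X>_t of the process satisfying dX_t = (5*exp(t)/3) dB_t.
<X>_t = 25*exp(2*t)/18 - 25/18

For an Itô process dX_t = a(t) dt + b(t) dB_t, the quadratic variation is <X>_t = int_0^t b(s)^2 ds (the drift term does not contribute). Here b(s) = 5*exp(s)/3, so
  b(s)^2 = 25*exp(2*s)/9.
Integrating from 0 to t:
  <X>_t = int_0^t (25*exp(2*s)/9) ds = 25*exp(2*t)/18 - 25/18.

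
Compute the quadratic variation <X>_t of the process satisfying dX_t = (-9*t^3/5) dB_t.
<X>_t = 81*t^7/175

For an Itô process dX_t = a(t) dt + b(t) dB_t, the quadratic variation is <X>_t = int_0^t b(s)^2 ds (the drift term does not contribute). Here b(s) = -9*s^3/5, so
  b(s)^2 = 81*s^6/25.
Integrating from 0 to t:
  <X>_t = int_0^t (81*s^6/25) ds = 81*t^7/175.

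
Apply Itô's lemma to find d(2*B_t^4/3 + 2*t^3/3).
d(2*B_t^4/3 + 2*t^3/3) = (4*B_t^2 + 2*t^2) dt + (8*B_t^3/3) dB_t

Itô's formula for f(t, x): d f(t, B_t) = (f_t + (1/2) f_xx) dt + f_x dB_t. Compute partials of f(t, x) = 2*t^3/3 + 2*x^4/3:
  f_t(t,x)  = 2*t^2
  f_x(t,x)  = 8*x^3/3
  f_xx(t,x) = 8*x^2
Assemble drift = f_t + (1/2) f_xx = 2*t^2 + 4*x^2 and diffusion = f_x = 8*x^3/3. Substituting x = B_t:
  d(2*B_t^4/3 + 2*t^3/3) = (4*B_t^2 + 2*t^2) dt + (8*B_t^3/3) dB_t.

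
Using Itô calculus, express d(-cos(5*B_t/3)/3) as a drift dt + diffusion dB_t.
d(-cos(5*B_t/3)/3) = (25*cos(5*B_t/3)/54) dt + (5*sin(5*B_t/3)/9) dB_t

Itô's formula for f(B_t) gives d f(B_t) = f'(B_t) dB_t + (1/2) f''(B_t) dt. Compute derivatives of f(x) = -cos(5*x/3)/3:
  f'(x)  = 5*sin(5*x/3)/9
  f''(x) = 25*cos(5*x/3)/27
Substitute x = B_t and multiply the f'' term by 1/2:
  drift     = (1/2) * (25*cos(5*x/3)/27) evaluated at B_t = 25*cos(5*B_t/3)/54
  diffusion = (5*sin(5*x/3)/9) evaluated at B_t = 5*sin(5*B_t/3)/9
Therefore d(-cos(5*B_t/3)/3) = (25*cos(5*B_t/3)/54) dt + (5*sin(5*B_t/3)/9) dB_t.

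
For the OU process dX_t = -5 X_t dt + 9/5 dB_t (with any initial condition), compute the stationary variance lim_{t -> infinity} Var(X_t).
lim Var(X_t) = 81/250

The OU SDE dX = -theta X dt + sigma dB admits the integrating factor exp(theta t): d(exp(theta t) X_t) = sigma exp(theta t) dB_t. Integrating from 0 to t gives X_t = x_0 * exp(-theta t) + sigma * int_0^t exp(-theta (t-s)) dB_s for any initial x_0. The Itô integral has variance (by the Itô isometry) sigma^2 * int_0^t exp(-2 theta (t - s)) ds = sigma^2 * (1 - exp(-2 theta t)) / (2 theta), independent of x_0.
With theta = 5, sigma = 9/5:
  Var(X_t) = (9/5)^2 * (1 - exp(-2*5 t)) / (2 * 5) = 81/250 - 81*exp(-10*t)/250.
As t -> infinity, exp(-2*5 t) -> 0, so the stationary variance is sigma^2 / (2 theta) = 81/250.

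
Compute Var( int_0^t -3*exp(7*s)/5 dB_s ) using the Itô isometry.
Var = 9*exp(14*t)/350 - 9/350

The Itô integral of a deterministic integrand f(s) has mean 0 because each increment f(s) * (B_{s+ds} - B_s) has mean 0. By the Itô isometry:
  Var( int_0^t f(s) dB_s ) = E[ (int_0^t f(s) dB_s)^2 ] = int_0^t f(s)^2 ds.
Here f(s) = -3*exp(7*s)/5, so f(s)^2 = 9*exp(14*s)/25. Integrate:
  int_0^t (9*exp(14*s)/25) ds = 9*exp(14*t)/350 - 9/350.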